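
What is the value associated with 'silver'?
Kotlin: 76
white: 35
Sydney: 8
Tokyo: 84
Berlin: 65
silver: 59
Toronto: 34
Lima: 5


Looking up key 'silver'
Value: 59

59


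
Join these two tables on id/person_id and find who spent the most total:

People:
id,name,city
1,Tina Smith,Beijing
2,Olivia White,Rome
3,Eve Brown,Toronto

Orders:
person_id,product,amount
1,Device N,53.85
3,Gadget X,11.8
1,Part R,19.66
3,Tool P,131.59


Join on: people.id = orders.person_id

Joined rows:
  Tina Smith (Beijing) bought Device N for $53.85
  Eve Brown (Toronto) bought Gadget X for $11.8
  Tina Smith (Beijing) bought Part R for $19.66
  Eve Brown (Toronto) bought Tool P for $131.59

Total per person:
  Eve Brown: $143.39
  Tina Smith: $73.51

Top spender: Eve Brown ($143.39)

Eve Brown ($143.39)


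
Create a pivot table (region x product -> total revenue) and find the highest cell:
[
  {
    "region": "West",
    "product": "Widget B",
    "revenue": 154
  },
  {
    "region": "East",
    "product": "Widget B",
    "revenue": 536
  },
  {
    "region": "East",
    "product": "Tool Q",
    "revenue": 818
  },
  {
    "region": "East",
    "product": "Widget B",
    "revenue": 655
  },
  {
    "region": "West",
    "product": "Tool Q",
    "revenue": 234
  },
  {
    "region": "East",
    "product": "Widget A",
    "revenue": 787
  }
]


Pivot: region (rows) x product (columns) -> total revenue

     Tool Q        Widget A      Widget B    
East           818           787          1191  
West           234             0           154  

Highest: East / Widget B = $1191

East / Widget B = $1191


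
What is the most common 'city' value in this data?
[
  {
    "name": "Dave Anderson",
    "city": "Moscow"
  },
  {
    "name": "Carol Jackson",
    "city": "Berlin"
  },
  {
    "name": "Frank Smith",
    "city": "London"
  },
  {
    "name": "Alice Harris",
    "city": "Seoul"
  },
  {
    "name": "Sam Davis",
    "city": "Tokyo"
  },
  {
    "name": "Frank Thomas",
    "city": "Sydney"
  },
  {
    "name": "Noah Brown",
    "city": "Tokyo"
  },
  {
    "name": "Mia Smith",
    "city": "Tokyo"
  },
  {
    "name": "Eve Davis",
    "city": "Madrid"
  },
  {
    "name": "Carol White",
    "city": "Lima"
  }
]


Counting 'city' values across 10 records:

  Tokyo: 3 ###
  Moscow: 1 #
  Berlin: 1 #
  London: 1 #
  Seoul: 1 #
  Sydney: 1 #
  Madrid: 1 #
  Lima: 1 #

Most common: Tokyo (3 times)

Tokyo (3 times)


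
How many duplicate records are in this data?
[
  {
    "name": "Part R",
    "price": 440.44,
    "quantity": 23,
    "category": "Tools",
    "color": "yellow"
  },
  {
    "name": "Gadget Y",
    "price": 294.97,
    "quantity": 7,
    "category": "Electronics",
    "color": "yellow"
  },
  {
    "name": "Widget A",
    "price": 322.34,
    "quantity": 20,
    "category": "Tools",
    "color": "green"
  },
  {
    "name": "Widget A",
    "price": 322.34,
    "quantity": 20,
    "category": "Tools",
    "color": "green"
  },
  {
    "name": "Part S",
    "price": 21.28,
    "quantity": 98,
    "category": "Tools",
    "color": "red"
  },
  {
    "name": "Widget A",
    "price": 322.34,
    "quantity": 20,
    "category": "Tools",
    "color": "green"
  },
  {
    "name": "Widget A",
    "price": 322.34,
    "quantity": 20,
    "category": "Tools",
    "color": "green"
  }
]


Checking 7 records for duplicates:

  Row 1: Part R ($440.44, qty 23)
  Row 2: Gadget Y ($294.97, qty 7)
  Row 3: Widget A ($322.34, qty 20)
  Row 4: Widget A ($322.34, qty 20) <-- DUPLICATE
  Row 5: Part S ($21.28, qty 98)
  Row 6: Widget A ($322.34, qty 20) <-- DUPLICATE
  Row 7: Widget A ($322.34, qty 20) <-- DUPLICATE

Duplicates found: 3
Unique records: 4

3 duplicates, 4 unique


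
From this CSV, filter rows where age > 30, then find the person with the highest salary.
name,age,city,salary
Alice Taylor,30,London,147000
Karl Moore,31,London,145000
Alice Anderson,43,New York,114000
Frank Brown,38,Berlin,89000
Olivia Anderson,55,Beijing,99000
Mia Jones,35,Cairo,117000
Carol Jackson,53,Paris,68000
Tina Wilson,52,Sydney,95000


Filter: age > 30
Sort by: salary (descending)

Filtered records (7):
  Karl Moore, age 31, salary $145000
  Mia Jones, age 35, salary $117000
  Alice Anderson, age 43, salary $114000
  Olivia Anderson, age 55, salary $99000
  Tina Wilson, age 52, salary $95000
  Frank Brown, age 38, salary $89000
  Carol Jackson, age 53, salary $68000

Highest salary: Karl Moore ($145000)

Karl Moore


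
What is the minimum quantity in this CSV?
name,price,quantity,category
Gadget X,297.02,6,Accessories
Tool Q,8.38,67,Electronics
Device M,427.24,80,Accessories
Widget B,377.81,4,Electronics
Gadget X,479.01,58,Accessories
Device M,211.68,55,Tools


Computing minimum quantity:
Values: [6, 67, 80, 4, 58, 55]
Min = 4

4


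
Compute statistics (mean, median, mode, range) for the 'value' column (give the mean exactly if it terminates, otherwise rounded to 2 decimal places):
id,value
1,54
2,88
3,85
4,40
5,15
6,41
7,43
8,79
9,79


Data: [54, 88, 85, 40, 15, 41, 43, 79, 79]
Count: 9
Sum: 524
Mean: 524/9 ≈ 58.22 (rounded to 2 decimal places)
Sorted: [15, 40, 41, 43, 54, 79, 79, 85, 88]
Median: 54.0
Mode: 79 (2 times)
Range: 88 - 15 = 73
Min: 15, Max: 88

mean≈58.22, median=54.0, mode=79, range=73


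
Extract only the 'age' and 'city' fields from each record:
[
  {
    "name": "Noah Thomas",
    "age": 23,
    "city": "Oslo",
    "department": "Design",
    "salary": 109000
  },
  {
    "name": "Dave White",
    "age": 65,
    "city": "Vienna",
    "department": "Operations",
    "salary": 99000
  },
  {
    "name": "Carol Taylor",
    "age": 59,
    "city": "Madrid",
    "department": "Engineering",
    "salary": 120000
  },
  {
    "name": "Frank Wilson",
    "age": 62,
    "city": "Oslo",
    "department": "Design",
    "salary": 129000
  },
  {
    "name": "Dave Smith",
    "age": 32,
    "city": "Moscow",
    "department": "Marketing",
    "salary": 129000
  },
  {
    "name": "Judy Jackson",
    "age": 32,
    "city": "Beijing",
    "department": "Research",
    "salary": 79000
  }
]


Original: 6 records with fields: name, age, city, department, salary
Keep: ['age', 'city']
Drop: ['name', 'department', 'salary']
Result: 6 records, 2 fields each

[
  {
    "age": 23,
    "city": "Oslo"
  },
  {
    "age": 65,
    "city": "Vienna"
  },
  {
    "age": 59,
    "city": "Madrid"
  },
  {
    "age": 62,
    "city": "Oslo"
  },
  {
    "age": 32,
    "city": "Moscow"
  },
  {
    "age": 32,
    "city": "Beijing"
  }
]


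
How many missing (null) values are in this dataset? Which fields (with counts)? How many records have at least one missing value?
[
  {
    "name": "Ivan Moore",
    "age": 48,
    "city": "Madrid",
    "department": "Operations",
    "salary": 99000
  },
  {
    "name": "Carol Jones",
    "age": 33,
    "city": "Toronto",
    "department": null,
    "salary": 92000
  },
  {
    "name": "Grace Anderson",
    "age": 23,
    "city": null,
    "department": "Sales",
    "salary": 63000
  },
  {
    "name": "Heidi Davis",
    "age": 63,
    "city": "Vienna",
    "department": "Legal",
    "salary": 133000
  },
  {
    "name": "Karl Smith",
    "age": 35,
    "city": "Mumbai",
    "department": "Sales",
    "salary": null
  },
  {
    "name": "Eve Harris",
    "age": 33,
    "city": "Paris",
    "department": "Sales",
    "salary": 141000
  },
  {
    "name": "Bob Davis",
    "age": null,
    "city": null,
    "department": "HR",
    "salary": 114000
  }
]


Checking for missing (null) values in 7 records:

  Ivan Moore: complete
  Carol Jones: department
  Grace Anderson: city
  Heidi Davis: complete
  Karl Smith: salary
  Eve Harris: complete
  Bob Davis: age, city

Per field:
  name: 0 missing
  age: 1 missing
  city: 2 missing
  department: 1 missing
  salary: 1 missing

Total missing values: 5
Records with any missing: 4

5 missing values (age: 1, city: 2, department: 1, salary: 1); 4 incomplete records


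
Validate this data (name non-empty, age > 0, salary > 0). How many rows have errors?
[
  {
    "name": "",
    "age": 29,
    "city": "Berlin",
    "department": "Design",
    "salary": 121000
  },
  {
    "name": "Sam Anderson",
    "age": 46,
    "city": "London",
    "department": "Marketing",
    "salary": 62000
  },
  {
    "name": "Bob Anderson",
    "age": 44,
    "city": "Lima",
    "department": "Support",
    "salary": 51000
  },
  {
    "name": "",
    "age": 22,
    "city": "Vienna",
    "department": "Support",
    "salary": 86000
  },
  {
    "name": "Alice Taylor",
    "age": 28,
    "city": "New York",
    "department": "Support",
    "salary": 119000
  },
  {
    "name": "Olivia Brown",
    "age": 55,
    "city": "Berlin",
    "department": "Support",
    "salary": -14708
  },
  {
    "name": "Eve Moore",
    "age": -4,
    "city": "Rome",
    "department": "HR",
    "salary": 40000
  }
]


Validating 7 records:
Rules: name non-empty, age > 0, salary > 0

  Row 1 (???): empty name
  Row 2 (Sam Anderson): OK
  Row 3 (Bob Anderson): OK
  Row 4 (???): empty name
  Row 5 (Alice Taylor): OK
  Row 6 (Olivia Brown): negative salary: -14708
  Row 7 (Eve Moore): negative age: -4

Total errors: 4

4 errors


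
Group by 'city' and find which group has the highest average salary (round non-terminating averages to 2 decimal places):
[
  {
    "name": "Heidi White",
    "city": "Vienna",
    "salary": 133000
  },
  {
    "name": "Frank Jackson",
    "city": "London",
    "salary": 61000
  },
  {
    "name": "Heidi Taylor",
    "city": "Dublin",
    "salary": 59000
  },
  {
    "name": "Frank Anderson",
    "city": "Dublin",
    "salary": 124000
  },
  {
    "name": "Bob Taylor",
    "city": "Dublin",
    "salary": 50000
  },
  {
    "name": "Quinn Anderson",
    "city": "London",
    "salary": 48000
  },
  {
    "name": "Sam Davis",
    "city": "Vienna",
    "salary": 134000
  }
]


Group by: city

Groups:
  Dublin: 3 people, avg salary = 233000/3 ≈ $77666.67
  London: 2 people, avg salary = 109000/2 = $54500
  Vienna: 2 people, avg salary = 267000/2 = $133500

Highest average salary: Vienna ($133500)

Vienna ($133500)


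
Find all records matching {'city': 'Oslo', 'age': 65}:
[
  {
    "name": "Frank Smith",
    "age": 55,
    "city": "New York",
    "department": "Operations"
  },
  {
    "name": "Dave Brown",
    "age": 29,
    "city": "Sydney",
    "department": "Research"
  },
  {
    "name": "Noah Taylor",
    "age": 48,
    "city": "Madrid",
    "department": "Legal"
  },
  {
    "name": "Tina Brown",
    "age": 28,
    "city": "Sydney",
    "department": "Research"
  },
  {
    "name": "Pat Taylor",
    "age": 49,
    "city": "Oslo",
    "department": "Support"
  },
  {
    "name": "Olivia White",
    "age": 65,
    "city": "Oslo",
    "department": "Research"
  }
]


Search criteria: {'city': 'Oslo', 'age': 65}

Checking 6 records:
  Frank Smith: {city: New York, age: 55}
  Dave Brown: {city: Sydney, age: 29}
  Noah Taylor: {city: Madrid, age: 48}
  Tina Brown: {city: Sydney, age: 28}
  Pat Taylor: {city: Oslo, age: 49}
  Olivia White: {city: Oslo, age: 65} <-- MATCH

Matches: ["Olivia White"]

["Olivia White"]


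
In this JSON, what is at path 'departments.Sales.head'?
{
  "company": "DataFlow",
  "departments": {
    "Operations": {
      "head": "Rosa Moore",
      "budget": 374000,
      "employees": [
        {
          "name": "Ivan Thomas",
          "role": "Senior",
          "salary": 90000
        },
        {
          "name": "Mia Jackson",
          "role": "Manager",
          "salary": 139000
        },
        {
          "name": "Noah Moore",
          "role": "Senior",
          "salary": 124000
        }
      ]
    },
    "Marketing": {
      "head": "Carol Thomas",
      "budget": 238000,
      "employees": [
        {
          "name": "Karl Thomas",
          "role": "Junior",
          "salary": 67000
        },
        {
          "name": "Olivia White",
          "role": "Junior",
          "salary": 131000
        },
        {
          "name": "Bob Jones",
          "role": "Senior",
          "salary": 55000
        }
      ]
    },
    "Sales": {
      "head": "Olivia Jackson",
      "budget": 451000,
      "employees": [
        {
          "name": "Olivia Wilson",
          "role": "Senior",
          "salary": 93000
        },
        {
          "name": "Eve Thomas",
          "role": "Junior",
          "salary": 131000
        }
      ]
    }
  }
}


Path: departments.Sales.head

Navigate:
  -> departments
  -> Sales
  -> head = 'Olivia Jackson'

Olivia Jackson


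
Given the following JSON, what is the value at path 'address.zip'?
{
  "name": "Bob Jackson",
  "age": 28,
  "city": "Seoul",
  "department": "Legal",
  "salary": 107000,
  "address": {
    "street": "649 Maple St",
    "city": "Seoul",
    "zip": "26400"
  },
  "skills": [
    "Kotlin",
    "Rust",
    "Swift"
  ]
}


Query: address.zip
Path: address -> zip
Value: 26400

26400


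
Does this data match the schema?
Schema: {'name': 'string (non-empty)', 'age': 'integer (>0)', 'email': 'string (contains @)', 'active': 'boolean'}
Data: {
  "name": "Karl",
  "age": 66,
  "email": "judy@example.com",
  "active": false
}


Validating each field against schema:
  name: OK (non-empty string)
  age: OK (positive integer)
  email: OK (string with @)
  active: OK (boolean)

Result: VALID

VALID


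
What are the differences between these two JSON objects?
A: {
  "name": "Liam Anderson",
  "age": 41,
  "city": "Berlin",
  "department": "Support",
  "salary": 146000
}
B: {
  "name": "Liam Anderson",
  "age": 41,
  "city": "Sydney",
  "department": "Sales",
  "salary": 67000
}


Comparing each field (in key order):
  name: same
  age: same
  city: DIFFERENT
  department: DIFFERENT
  salary: DIFFERENT
Differences:
  city: Berlin -> Sydney
  department: Support -> Sales
  salary: 146000 -> 67000

3 field(s) changed

3 changes: city, department, salary


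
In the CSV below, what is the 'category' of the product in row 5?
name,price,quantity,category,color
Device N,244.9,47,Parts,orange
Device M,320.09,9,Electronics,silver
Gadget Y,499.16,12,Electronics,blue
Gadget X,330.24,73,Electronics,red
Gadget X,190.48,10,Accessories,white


Query: Row 5 ('Gadget X'), column 'category'
Value: Accessories

Accessories


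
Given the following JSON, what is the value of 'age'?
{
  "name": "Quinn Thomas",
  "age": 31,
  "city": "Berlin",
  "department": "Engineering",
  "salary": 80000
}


Looking up field 'age'
Value: 31

31


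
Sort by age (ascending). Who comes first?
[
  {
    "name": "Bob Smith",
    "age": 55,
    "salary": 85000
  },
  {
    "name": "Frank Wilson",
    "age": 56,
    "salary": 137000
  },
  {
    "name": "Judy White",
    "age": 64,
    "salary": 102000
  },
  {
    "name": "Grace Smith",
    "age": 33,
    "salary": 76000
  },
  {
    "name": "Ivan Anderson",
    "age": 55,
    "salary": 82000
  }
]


Sort by: age (ascending)

Sorted order:
  1. Grace Smith (age = 33)
  2. Bob Smith (age = 55)
  3. Ivan Anderson (age = 55)
  4. Frank Wilson (age = 56)
  5. Judy White (age = 64)

First: Grace Smith

Grace Smith


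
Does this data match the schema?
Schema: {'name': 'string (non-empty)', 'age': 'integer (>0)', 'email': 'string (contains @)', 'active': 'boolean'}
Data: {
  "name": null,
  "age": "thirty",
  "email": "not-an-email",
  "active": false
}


Validating each field against schema:
  name: FAIL (null is not a string)
  age: FAIL ("thirty" is not an integer)
  email: FAIL ("not-an-email" does not contain @)
  active: OK (boolean)

Result: INVALID (3 errors: name, age, email)

INVALID (3 errors: name, age, email)


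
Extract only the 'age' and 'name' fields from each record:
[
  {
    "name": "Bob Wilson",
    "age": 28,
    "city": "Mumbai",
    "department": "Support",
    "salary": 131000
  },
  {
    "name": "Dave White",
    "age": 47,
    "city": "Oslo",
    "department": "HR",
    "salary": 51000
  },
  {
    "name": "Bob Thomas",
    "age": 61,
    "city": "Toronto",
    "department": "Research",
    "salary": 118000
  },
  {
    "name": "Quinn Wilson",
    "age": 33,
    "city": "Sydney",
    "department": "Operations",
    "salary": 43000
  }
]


Original: 4 records with fields: name, age, city, department, salary
Keep: ['age', 'name']
Drop: ['city', 'department', 'salary']
Result: 4 records, 2 fields each

[
  {
    "age": 28,
    "name": "Bob Wilson"
  },
  {
    "age": 47,
    "name": "Dave White"
  },
  {
    "age": 61,
    "name": "Bob Thomas"
  },
  {
    "age": 33,
    "name": "Quinn Wilson"
  }
]


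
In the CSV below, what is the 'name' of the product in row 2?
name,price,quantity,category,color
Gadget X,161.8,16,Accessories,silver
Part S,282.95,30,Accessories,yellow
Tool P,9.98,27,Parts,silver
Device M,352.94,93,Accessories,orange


Query: Row 2 ('Part S'), column 'name'
Value: Part S

Part S


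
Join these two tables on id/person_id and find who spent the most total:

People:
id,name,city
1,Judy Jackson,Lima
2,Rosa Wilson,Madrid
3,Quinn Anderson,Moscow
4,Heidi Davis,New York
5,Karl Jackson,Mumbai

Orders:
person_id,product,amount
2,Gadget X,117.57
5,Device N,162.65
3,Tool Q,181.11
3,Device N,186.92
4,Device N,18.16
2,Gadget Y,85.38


Join on: people.id = orders.person_id

Joined rows:
  Rosa Wilson (Madrid) bought Gadget X for $117.57
  Karl Jackson (Mumbai) bought Device N for $162.65
  Quinn Anderson (Moscow) bought Tool Q for $181.11
  Quinn Anderson (Moscow) bought Device N for $186.92
  Heidi Davis (New York) bought Device N for $18.16
  Rosa Wilson (Madrid) bought Gadget Y for $85.38

Total per person:
  Quinn Anderson: $368.03
  Rosa Wilson: $202.95
  Karl Jackson: $162.65
  Heidi Davis: $18.16

Top spender: Quinn Anderson ($368.03)

Quinn Anderson ($368.03)


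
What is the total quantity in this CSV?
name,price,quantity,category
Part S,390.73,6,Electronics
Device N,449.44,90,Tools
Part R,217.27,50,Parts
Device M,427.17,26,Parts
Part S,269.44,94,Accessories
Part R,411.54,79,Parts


Computing total quantity:
Values: [6, 90, 50, 26, 94, 79]
Sum = 345

345


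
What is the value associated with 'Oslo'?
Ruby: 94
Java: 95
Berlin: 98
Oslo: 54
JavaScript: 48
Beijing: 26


Looking up key 'Oslo'
Value: 54

54


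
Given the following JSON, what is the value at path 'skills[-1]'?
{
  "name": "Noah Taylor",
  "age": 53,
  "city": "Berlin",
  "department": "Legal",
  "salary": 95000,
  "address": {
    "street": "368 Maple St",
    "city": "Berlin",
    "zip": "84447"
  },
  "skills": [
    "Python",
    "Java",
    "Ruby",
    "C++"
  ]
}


Query: skills[-1]
Path: skills -> last element
Value: C++

C++


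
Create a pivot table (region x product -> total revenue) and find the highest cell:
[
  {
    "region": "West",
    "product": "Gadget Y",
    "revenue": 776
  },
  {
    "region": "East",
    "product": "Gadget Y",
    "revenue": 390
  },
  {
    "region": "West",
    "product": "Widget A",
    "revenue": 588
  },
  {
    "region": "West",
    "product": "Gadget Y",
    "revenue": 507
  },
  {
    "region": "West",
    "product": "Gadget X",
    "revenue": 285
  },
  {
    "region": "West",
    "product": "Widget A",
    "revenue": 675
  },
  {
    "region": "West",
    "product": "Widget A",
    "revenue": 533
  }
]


Pivot: region (rows) x product (columns) -> total revenue

     Gadget X      Gadget Y      Widget A    
East             0           390             0  
West           285          1283          1796  

Highest: West / Widget A = $1796

West / Widget A = $1796


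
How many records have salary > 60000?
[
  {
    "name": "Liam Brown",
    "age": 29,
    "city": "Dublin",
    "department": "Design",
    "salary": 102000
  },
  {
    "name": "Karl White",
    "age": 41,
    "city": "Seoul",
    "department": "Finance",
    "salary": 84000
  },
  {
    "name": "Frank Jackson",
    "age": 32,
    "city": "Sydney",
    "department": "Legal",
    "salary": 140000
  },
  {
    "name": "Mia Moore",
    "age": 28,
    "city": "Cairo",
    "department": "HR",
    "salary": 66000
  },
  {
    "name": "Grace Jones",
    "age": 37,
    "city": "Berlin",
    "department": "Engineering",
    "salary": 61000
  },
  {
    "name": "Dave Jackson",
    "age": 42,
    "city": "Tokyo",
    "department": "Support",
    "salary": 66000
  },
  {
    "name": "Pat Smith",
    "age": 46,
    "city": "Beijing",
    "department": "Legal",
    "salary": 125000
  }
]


Data: 7 records
Condition: salary > 60000

Checking each record:
  Liam Brown: 102000 MATCH
  Karl White: 84000 MATCH
  Frank Jackson: 140000 MATCH
  Mia Moore: 66000 MATCH
  Grace Jones: 61000 MATCH
  Dave Jackson: 66000 MATCH
  Pat Smith: 125000 MATCH

Count: 7

7


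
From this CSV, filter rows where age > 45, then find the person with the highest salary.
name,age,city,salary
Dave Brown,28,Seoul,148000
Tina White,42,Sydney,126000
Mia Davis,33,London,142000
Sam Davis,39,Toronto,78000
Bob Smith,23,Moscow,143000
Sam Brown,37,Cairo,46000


Filter: age > 45
Sort by: salary (descending)

Filtered records (0):

No records match the filter.

None


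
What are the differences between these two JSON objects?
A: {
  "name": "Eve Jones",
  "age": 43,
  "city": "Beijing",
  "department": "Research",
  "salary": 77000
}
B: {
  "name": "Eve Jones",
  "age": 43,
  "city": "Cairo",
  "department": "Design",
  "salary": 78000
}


Comparing each field (in key order):
  name: same
  age: same
  city: DIFFERENT
  department: DIFFERENT
  salary: DIFFERENT
Differences:
  city: Beijing -> Cairo
  department: Research -> Design
  salary: 77000 -> 78000

3 field(s) changed

3 changes: city, department, salary


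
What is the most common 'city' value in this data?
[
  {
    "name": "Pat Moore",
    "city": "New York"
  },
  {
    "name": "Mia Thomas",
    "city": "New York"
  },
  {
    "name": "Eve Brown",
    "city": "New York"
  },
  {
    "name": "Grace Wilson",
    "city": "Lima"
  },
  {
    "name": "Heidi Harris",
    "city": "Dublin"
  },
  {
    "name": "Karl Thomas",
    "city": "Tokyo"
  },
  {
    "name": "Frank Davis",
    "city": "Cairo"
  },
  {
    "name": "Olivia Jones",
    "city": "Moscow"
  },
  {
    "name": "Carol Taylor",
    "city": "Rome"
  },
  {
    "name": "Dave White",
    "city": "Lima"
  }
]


Counting 'city' values across 10 records:

  New York: 3 ###
  Lima: 2 ##
  Dublin: 1 #
  Tokyo: 1 #
  Cairo: 1 #
  Moscow: 1 #
  Rome: 1 #

Most common: New York (3 times)

New York (3 times)


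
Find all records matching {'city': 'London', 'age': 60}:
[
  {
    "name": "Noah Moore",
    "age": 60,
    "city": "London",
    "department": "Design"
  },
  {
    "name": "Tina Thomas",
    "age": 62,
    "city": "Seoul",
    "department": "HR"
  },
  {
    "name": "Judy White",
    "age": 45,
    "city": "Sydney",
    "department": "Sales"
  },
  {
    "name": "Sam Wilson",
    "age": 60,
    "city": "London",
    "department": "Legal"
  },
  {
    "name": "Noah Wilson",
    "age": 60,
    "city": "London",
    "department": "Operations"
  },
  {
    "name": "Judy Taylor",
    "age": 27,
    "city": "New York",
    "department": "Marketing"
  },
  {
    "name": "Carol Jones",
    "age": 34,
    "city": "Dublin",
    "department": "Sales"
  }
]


Search criteria: {'city': 'London', 'age': 60}

Checking 7 records:
  Noah Moore: {city: London, age: 60} <-- MATCH
  Tina Thomas: {city: Seoul, age: 62}
  Judy White: {city: Sydney, age: 45}
  Sam Wilson: {city: London, age: 60} <-- MATCH
  Noah Wilson: {city: London, age: 60} <-- MATCH
  Judy Taylor: {city: New York, age: 27}
  Carol Jones: {city: Dublin, age: 34}

Matches: ["Noah Moore", "Sam Wilson", "Noah Wilson"]

["Noah Moore", "Sam Wilson", "Noah Wilson"]


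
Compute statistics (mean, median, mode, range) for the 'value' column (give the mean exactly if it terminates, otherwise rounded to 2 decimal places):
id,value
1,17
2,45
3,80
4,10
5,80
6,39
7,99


Data: [17, 45, 80, 10, 80, 39, 99]
Count: 7
Sum: 370
Mean: 370/7 ≈ 52.86 (rounded to 2 decimal places)
Sorted: [10, 17, 39, 45, 80, 80, 99]
Median: 45.0
Mode: 80 (2 times)
Range: 99 - 10 = 89
Min: 10, Max: 99

mean≈52.86, median=45.0, mode=80, range=89


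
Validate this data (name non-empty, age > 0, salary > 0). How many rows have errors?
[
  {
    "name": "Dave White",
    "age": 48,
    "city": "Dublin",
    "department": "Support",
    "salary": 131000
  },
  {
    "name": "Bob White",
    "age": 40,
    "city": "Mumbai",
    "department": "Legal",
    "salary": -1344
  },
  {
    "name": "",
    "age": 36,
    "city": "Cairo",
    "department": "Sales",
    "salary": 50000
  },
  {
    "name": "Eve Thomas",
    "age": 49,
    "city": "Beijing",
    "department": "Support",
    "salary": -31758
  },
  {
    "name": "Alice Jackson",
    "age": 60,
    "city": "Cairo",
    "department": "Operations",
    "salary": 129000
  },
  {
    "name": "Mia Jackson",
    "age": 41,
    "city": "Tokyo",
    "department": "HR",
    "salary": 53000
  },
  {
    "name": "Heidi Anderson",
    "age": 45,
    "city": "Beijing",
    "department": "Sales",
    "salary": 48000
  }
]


Validating 7 records:
Rules: name non-empty, age > 0, salary > 0

  Row 1 (Dave White): OK
  Row 2 (Bob White): negative salary: -1344
  Row 3 (???): empty name
  Row 4 (Eve Thomas): negative salary: -31758
  Row 5 (Alice Jackson): OK
  Row 6 (Mia Jackson): OK
  Row 7 (Heidi Anderson): OK

Total errors: 3

3 errors


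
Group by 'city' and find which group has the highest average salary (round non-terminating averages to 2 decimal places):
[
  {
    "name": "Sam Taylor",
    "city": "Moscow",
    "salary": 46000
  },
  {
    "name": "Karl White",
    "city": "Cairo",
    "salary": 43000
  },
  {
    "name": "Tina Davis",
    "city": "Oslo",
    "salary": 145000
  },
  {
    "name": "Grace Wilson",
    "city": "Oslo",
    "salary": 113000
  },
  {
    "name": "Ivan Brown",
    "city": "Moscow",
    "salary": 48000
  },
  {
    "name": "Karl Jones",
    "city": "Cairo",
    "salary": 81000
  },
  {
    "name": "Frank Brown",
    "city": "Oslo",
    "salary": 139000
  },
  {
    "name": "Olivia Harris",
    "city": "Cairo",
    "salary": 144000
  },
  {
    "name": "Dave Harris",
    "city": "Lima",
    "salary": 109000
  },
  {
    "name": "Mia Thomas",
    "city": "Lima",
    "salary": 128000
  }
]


Group by: city

Groups:
  Cairo: 3 people, avg salary = 268000/3 ≈ $89333.33
  Lima: 2 people, avg salary = 237000/2 = $118500
  Moscow: 2 people, avg salary = 94000/2 = $47000
  Oslo: 3 people, avg salary = 397000/3 ≈ $132333.33

Highest average salary: Oslo (≈$132333.33)

Oslo (≈$132333.33)


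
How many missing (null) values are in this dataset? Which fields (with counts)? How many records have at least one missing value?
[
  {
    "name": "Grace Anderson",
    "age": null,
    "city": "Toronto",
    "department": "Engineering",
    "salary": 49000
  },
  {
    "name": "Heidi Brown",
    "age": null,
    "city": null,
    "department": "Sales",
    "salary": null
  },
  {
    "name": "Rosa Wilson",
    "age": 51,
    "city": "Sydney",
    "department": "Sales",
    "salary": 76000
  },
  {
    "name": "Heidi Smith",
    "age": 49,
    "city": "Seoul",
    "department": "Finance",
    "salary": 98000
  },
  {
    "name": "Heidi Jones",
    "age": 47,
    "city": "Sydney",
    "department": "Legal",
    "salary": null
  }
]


Checking for missing (null) values in 5 records:

  Grace Anderson: age
  Heidi Brown: age, city, salary
  Rosa Wilson: complete
  Heidi Smith: complete
  Heidi Jones: salary

Per field:
  name: 0 missing
  age: 2 missing
  city: 1 missing
  department: 0 missing
  salary: 2 missing

Total missing values: 5
Records with any missing: 3

5 missing values (age: 2, city: 1, salary: 2); 3 incomplete records


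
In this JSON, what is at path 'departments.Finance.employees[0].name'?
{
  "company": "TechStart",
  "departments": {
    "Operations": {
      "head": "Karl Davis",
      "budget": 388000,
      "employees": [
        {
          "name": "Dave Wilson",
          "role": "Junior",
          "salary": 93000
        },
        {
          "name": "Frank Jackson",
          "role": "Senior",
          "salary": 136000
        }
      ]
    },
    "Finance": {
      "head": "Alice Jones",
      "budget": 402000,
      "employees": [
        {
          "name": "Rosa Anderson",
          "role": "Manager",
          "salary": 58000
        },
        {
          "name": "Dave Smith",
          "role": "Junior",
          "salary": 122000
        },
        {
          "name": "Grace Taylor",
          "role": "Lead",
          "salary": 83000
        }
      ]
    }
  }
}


Path: departments.Finance.employees[0].name

Navigate:
  -> departments
  -> Finance
  -> employees[0].name = 'Rosa Anderson'

Rosa Anderson


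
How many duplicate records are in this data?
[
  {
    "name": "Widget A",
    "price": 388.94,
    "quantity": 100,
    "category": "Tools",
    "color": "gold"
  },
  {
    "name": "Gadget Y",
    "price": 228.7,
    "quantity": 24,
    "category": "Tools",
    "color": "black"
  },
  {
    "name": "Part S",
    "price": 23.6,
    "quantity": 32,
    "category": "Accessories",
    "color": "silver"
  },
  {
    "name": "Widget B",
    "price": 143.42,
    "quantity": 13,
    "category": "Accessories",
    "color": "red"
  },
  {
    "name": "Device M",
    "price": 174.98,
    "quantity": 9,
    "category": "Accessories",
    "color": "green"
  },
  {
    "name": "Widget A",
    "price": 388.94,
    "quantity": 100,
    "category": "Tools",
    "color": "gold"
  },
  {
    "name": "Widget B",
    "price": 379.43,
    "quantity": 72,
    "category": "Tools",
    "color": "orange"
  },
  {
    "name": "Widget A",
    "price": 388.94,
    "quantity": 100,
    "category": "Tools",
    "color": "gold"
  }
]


Checking 8 records for duplicates:

  Row 1: Widget A ($388.94, qty 100)
  Row 2: Gadget Y ($228.7, qty 24)
  Row 3: Part S ($23.6, qty 32)
  Row 4: Widget B ($143.42, qty 13)
  Row 5: Device M ($174.98, qty 9)
  Row 6: Widget A ($388.94, qty 100) <-- DUPLICATE
  Row 7: Widget B ($379.43, qty 72)
  Row 8: Widget A ($388.94, qty 100) <-- DUPLICATE

Duplicates found: 2
Unique records: 6

2 duplicates, 6 unique


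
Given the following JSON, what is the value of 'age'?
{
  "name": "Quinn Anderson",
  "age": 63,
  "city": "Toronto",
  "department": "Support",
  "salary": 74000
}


Looking up field 'age'
Value: 63

63


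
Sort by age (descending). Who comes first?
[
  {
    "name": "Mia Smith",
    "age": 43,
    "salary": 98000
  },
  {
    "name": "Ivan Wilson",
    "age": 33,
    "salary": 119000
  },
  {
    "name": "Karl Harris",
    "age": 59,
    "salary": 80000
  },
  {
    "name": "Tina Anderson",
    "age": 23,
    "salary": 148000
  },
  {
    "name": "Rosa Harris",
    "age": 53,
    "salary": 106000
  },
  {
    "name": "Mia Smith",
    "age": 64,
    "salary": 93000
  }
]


Sort by: age (descending)

Sorted order:
  1. Mia Smith (age = 64)
  2. Karl Harris (age = 59)
  3. Rosa Harris (age = 53)
  4. Mia Smith (age = 43)
  5. Ivan Wilson (age = 33)
  6. Tina Anderson (age = 23)

First: Mia Smith

Mia Smith


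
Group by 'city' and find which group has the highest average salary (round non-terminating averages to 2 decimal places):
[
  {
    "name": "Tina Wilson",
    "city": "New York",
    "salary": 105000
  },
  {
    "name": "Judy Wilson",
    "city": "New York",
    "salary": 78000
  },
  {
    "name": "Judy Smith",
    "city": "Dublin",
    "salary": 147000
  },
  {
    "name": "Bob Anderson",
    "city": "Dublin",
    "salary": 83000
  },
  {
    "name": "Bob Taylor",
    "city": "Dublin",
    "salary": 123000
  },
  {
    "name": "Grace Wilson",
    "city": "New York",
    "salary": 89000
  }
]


Group by: city

Groups:
  Dublin: 3 people, avg salary = 353000/3 ≈ $117666.67
  New York: 3 people, avg salary = 272000/3 ≈ $90666.67

Highest average salary: Dublin (≈$117666.67)

Dublin (≈$117666.67)


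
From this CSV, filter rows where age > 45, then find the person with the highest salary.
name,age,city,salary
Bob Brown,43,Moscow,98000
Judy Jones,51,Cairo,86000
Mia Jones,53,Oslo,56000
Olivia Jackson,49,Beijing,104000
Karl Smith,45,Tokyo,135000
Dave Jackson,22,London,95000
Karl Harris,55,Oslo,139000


Filter: age > 45
Sort by: salary (descending)

Filtered records (4):
  Karl Harris, age 55, salary $139000
  Olivia Jackson, age 49, salary $104000
  Judy Jones, age 51, salary $86000
  Mia Jones, age 53, salary $56000

Highest salary: Karl Harris ($139000)

Karl Harris


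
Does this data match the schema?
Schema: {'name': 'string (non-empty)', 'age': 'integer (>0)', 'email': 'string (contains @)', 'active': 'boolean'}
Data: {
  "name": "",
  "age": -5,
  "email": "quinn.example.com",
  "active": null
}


Validating each field against schema:
  name: FAIL ("" is an empty string)
  age: FAIL (-5 is not > 0)
  email: FAIL ("quinn.example.com" does not contain @)
  active: FAIL (null is not a boolean)

Result: INVALID (4 errors: name, age, email, active)

INVALID (4 errors: name, age, email, active)


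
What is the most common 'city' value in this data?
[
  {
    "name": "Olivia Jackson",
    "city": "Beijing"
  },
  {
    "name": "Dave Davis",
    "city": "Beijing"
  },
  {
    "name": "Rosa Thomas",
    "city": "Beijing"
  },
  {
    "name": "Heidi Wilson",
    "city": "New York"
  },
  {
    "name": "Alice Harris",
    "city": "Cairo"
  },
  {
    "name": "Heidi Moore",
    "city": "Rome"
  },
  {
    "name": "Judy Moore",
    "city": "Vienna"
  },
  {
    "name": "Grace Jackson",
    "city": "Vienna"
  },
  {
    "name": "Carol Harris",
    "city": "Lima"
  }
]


Counting 'city' values across 9 records:

  Beijing: 3 ###
  Vienna: 2 ##
  New York: 1 #
  Cairo: 1 #
  Rome: 1 #
  Lima: 1 #

Most common: Beijing (3 times)

Beijing (3 times)


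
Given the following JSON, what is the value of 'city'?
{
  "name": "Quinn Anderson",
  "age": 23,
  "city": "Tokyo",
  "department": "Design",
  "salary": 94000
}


Looking up field 'city'
Value: Tokyo

Tokyo


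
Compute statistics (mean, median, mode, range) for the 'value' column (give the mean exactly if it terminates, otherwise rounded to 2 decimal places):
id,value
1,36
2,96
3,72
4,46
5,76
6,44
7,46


Data: [36, 96, 72, 46, 76, 44, 46]
Count: 7
Sum: 416
Mean: 416/7 ≈ 59.43 (rounded to 2 decimal places)
Sorted: [36, 44, 46, 46, 72, 76, 96]
Median: 46.0
Mode: 46 (2 times)
Range: 96 - 36 = 60
Min: 36, Max: 96

mean≈59.43, median=46.0, mode=46, range=60


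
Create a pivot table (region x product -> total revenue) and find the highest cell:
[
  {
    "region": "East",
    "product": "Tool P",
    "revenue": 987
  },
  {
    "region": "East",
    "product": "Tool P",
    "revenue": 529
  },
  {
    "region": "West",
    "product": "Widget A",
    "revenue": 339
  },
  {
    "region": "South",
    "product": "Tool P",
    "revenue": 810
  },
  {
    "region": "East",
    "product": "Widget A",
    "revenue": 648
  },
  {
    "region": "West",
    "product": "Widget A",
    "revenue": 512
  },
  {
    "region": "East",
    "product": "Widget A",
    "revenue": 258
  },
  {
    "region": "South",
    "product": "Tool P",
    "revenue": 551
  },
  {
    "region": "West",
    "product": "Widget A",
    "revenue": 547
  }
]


Pivot: region (rows) x product (columns) -> total revenue

     Tool P        Widget A    
East          1516           906  
South         1361             0  
West             0          1398  

Highest: East / Tool P = $1516

East / Tool P = $1516


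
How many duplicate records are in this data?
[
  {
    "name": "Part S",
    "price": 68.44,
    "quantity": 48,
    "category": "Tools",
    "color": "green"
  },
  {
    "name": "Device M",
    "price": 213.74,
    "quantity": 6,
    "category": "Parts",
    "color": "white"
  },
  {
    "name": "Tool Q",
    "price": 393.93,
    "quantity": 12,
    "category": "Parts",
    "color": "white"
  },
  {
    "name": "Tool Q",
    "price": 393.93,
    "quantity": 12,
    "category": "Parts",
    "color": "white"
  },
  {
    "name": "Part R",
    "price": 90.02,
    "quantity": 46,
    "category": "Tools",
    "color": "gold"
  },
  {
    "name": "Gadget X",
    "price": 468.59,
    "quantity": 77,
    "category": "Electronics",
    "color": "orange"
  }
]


Checking 6 records for duplicates:

  Row 1: Part S ($68.44, qty 48)
  Row 2: Device M ($213.74, qty 6)
  Row 3: Tool Q ($393.93, qty 12)
  Row 4: Tool Q ($393.93, qty 12) <-- DUPLICATE
  Row 5: Part R ($90.02, qty 46)
  Row 6: Gadget X ($468.59, qty 77)

Duplicates found: 1
Unique records: 5

1 duplicates, 5 unique


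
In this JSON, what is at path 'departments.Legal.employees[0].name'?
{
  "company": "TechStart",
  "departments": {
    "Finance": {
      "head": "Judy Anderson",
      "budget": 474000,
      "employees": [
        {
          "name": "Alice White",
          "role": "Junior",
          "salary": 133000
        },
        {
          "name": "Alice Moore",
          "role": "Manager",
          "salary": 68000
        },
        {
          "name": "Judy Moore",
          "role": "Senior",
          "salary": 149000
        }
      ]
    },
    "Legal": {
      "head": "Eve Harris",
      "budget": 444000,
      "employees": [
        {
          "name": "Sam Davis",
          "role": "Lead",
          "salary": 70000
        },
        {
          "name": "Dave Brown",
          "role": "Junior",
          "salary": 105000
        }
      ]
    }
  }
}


Path: departments.Legal.employees[0].name

Navigate:
  -> departments
  -> Legal
  -> employees[0].name = 'Sam Davis'

Sam Davis


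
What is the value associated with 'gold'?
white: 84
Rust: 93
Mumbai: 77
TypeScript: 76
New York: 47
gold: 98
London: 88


Looking up key 'gold'
Value: 98

98


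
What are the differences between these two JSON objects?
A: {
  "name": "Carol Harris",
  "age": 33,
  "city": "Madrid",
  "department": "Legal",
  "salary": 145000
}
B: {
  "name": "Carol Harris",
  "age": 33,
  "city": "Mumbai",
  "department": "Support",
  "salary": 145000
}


Comparing each field (in key order):
  name: same
  age: same
  city: DIFFERENT
  department: DIFFERENT
  salary: same
Differences:
  city: Madrid -> Mumbai
  department: Legal -> Support

2 field(s) changed

2 changes: city, department


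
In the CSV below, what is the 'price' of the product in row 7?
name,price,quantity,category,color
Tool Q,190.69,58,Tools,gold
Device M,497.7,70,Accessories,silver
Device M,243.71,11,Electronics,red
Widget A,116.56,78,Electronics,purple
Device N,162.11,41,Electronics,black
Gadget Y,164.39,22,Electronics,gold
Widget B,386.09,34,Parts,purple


Query: Row 7 ('Widget B'), column 'price'
Value: 386.09

386.09


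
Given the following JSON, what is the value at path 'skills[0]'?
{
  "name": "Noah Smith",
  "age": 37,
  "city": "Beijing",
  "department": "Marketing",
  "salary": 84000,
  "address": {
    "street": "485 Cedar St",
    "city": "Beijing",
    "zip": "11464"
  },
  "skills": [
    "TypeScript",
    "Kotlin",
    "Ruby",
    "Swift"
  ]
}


Query: skills[0]
Path: skills -> first element
Value: TypeScript

TypeScript


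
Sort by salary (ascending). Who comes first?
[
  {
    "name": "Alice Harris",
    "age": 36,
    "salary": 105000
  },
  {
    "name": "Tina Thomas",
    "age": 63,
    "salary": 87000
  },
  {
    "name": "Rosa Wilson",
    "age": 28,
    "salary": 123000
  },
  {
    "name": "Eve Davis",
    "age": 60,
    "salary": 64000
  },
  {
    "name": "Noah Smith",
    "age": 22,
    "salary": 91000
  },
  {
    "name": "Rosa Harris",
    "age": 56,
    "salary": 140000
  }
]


Sort by: salary (ascending)

Sorted order:
  1. Eve Davis (salary = 64000)
  2. Tina Thomas (salary = 87000)
  3. Noah Smith (salary = 91000)
  4. Alice Harris (salary = 105000)
  5. Rosa Wilson (salary = 123000)
  6. Rosa Harris (salary = 140000)

First: Eve Davis

Eve Davis


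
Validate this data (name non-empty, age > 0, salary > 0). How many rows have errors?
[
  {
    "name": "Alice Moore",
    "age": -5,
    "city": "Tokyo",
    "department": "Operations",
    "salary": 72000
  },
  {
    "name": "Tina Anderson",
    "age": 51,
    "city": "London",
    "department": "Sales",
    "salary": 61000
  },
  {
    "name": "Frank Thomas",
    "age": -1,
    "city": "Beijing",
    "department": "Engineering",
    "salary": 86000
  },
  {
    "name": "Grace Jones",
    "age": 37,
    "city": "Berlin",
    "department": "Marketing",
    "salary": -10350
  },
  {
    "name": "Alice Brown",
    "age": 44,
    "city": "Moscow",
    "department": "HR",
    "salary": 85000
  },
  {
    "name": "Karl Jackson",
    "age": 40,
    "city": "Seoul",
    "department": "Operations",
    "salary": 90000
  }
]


Validating 6 records:
Rules: name non-empty, age > 0, salary > 0

  Row 1 (Alice Moore): negative age: -5
  Row 2 (Tina Anderson): OK
  Row 3 (Frank Thomas): negative age: -1
  Row 4 (Grace Jones): negative salary: -10350
  Row 5 (Alice Brown): OK
  Row 6 (Karl Jackson): OK

Total errors: 3

3 errors
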